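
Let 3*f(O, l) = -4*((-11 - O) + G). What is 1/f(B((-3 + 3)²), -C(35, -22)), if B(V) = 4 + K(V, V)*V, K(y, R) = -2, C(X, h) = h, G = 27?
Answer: -1/16 ≈ -0.062500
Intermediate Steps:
B(V) = 4 - 2*V
f(O, l) = -64/3 + 4*O/3 (f(O, l) = (-4*((-11 - O) + 27))/3 = (-4*(16 - O))/3 = (-64 + 4*O)/3 = -64/3 + 4*O/3)
1/f(B((-3 + 3)²), -C(35, -22)) = 1/(-64/3 + 4*(4 - 2*(-3 + 3)²)/3) = 1/(-64/3 + 4*(4 - 2*0²)/3) = 1/(-64/3 + 4*(4 - 2*0)/3) = 1/(-64/3 + 4*(4 + 0)/3) = 1/(-64/3 + (4/3)*4) = 1/(-64/3 + 16/3) = 1/(-16) = -1/16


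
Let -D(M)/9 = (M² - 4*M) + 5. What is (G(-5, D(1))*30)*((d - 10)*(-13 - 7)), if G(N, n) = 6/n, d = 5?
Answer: -1000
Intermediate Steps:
D(M) = -45 - 9*M² + 36*M (D(M) = -9*((M² - 4*M) + 5) = -9*(5 + M² - 4*M) = -45 - 9*M² + 36*M)
(G(-5, D(1))*30)*((d - 10)*(-13 - 7)) = ((6/(-45 - 9*1² + 36*1))*30)*((5 - 10)*(-13 - 7)) = ((6/(-45 - 9*1 + 36))*30)*(-5*(-20)) = ((6/(-45 - 9 + 36))*30)*100 = ((6/(-18))*30)*100 = ((6*(-1/18))*30)*100 = -⅓*30*100 = -10*100 = -1000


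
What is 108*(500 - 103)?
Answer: 42876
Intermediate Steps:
108*(500 - 103) = 108*397 = 42876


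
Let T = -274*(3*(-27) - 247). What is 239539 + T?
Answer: 329411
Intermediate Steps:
T = 89872 (T = -274*(-81 - 247) = -274*(-328) = 89872)
239539 + T = 239539 + 89872 = 329411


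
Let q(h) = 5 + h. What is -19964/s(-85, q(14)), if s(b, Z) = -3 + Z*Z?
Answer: -9982/179 ≈ -55.765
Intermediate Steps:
s(b, Z) = -3 + Z²
-19964/s(-85, q(14)) = -19964/(-3 + (5 + 14)²) = -19964/(-3 + 19²) = -19964/(-3 + 361) = -19964/358 = -19964*1/358 = -9982/179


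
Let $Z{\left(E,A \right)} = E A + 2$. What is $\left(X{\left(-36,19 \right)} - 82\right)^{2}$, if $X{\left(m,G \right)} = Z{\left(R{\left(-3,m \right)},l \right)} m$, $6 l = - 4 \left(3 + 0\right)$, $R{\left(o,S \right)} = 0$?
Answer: $23716$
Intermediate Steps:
$l = -2$ ($l = \frac{\left(-4\right) \left(3 + 0\right)}{6} = \frac{\left(-4\right) 3}{6} = \frac{1}{6} \left(-12\right) = -2$)
$Z{\left(E,A \right)} = 2 + A E$ ($Z{\left(E,A \right)} = A E + 2 = 2 + A E$)
$X{\left(m,G \right)} = 2 m$ ($X{\left(m,G \right)} = \left(2 - 0\right) m = \left(2 + 0\right) m = 2 m$)
$\left(X{\left(-36,19 \right)} - 82\right)^{2} = \left(2 \left(-36\right) - 82\right)^{2} = \left(-72 - 82\right)^{2} = \left(-154\right)^{2} = 23716$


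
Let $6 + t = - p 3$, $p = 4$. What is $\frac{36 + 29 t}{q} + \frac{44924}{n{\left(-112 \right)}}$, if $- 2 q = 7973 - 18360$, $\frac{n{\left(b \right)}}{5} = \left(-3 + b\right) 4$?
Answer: $- \frac{117215297}{5972525} \approx -19.626$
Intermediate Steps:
$n{\left(b \right)} = -60 + 20 b$ ($n{\left(b \right)} = 5 \left(-3 + b\right) 4 = 5 \left(-12 + 4 b\right) = -60 + 20 b$)
$t = -18$ ($t = -6 + \left(-1\right) 4 \cdot 3 = -6 - 12 = -18$)
$q = \frac{10387}{2}$ ($q = - \frac{7973 - 18360}{2} = \left(- \frac{1}{2}\right) \left(-10387\right) = \frac{10387}{2} \approx 5193.5$)
$\frac{36 + 29 t}{q} + \frac{44924}{n{\left(-112 \right)}} = \frac{36 + 29 \left(-18\right)}{\frac{10387}{2}} + \frac{44924}{-60 + 20 \left(-112\right)} = \left(36 - 522\right) \frac{2}{10387} + \frac{44924}{-60 - 2240} = \left(-486\right) \frac{2}{10387} + \frac{44924}{-2300} = - \frac{972}{10387} + 44924 \left(- \frac{1}{2300}\right) = - \frac{972}{10387} - \frac{11231}{575} = - \frac{117215297}{5972525}$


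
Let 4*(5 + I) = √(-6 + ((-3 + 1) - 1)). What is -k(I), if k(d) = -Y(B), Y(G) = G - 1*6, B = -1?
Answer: -7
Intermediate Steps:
Y(G) = -6 + G (Y(G) = G - 6 = -6 + G)
I = -5 + 3*I/4 (I = -5 + √(-6 + ((-3 + 1) - 1))/4 = -5 + √(-6 + (-2 - 1))/4 = -5 + √(-6 - 3)/4 = -5 + √(-9)/4 = -5 + (3*I)/4 = -5 + 3*I/4 ≈ -5.0 + 0.75*I)
k(d) = 7 (k(d) = -(-6 - 1) = -1*(-7) = 7)
-k(I) = -1*7 = -7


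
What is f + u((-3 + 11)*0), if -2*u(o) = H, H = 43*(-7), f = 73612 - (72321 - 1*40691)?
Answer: 84265/2 ≈ 42133.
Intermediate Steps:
f = 41982 (f = 73612 - (72321 - 40691) = 73612 - 1*31630 = 73612 - 31630 = 41982)
H = -301
u(o) = 301/2 (u(o) = -1/2*(-301) = 301/2)
f + u((-3 + 11)*0) = 41982 + 301/2 = 84265/2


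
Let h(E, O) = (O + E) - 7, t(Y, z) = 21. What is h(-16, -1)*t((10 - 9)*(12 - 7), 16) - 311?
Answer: -815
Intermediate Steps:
h(E, O) = -7 + E + O (h(E, O) = (E + O) - 7 = -7 + E + O)
h(-16, -1)*t((10 - 9)*(12 - 7), 16) - 311 = (-7 - 16 - 1)*21 - 311 = -24*21 - 311 = -504 - 311 = -815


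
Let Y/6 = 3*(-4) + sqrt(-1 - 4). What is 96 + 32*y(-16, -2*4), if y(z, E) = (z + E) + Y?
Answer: -2976 + 192*I*sqrt(5) ≈ -2976.0 + 429.33*I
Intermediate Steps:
Y = -72 + 6*I*sqrt(5) (Y = 6*(3*(-4) + sqrt(-1 - 4)) = 6*(-12 + sqrt(-5)) = 6*(-12 + I*sqrt(5)) = -72 + 6*I*sqrt(5) ≈ -72.0 + 13.416*I)
y(z, E) = -72 + E + z + 6*I*sqrt(5) (y(z, E) = (z + E) + (-72 + 6*I*sqrt(5)) = (E + z) + (-72 + 6*I*sqrt(5)) = -72 + E + z + 6*I*sqrt(5))
96 + 32*y(-16, -2*4) = 96 + 32*(-72 - 2*4 - 16 + 6*I*sqrt(5)) = 96 + 32*(-72 - 8 - 16 + 6*I*sqrt(5)) = 96 + 32*(-96 + 6*I*sqrt(5)) = 96 + (-3072 + 192*I*sqrt(5)) = -2976 + 192*I*sqrt(5)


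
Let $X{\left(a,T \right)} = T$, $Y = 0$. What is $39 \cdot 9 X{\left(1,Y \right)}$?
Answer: $0$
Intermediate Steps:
$39 \cdot 9 X{\left(1,Y \right)} = 39 \cdot 9 \cdot 0 = 351 \cdot 0 = 0$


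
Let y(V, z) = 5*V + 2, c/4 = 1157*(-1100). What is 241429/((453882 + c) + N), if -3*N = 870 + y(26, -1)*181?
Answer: -241429/4645172 ≈ -0.051974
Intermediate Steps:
c = -5090800 (c = 4*(1157*(-1100)) = 4*(-1272700) = -5090800)
y(V, z) = 2 + 5*V
N = -8254 (N = -(870 + (2 + 5*26)*181)/3 = -(870 + (2 + 130)*181)/3 = -(870 + 132*181)/3 = -(870 + 23892)/3 = -⅓*24762 = -8254)
241429/((453882 + c) + N) = 241429/((453882 - 5090800) - 8254) = 241429/(-4636918 - 8254) = 241429/(-4645172) = 241429*(-1/4645172) = -241429/4645172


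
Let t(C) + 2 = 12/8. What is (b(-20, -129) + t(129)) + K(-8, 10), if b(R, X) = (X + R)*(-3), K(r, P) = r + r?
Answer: 861/2 ≈ 430.50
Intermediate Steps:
t(C) = -1/2 (t(C) = -2 + 12/8 = -2 + 12*(1/8) = -2 + 3/2 = -1/2)
K(r, P) = 2*r
b(R, X) = -3*R - 3*X (b(R, X) = (R + X)*(-3) = -3*R - 3*X)
(b(-20, -129) + t(129)) + K(-8, 10) = ((-3*(-20) - 3*(-129)) - 1/2) + 2*(-8) = ((60 + 387) - 1/2) - 16 = (447 - 1/2) - 16 = 893/2 - 16 = 861/2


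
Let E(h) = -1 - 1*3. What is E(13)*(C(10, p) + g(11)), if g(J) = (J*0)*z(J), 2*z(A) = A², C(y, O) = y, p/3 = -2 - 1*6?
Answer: -40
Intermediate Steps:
p = -24 (p = 3*(-2 - 1*6) = 3*(-2 - 6) = 3*(-8) = -24)
z(A) = A²/2
E(h) = -4 (E(h) = -1 - 3 = -4)
g(J) = 0 (g(J) = (J*0)*(J²/2) = 0*(J²/2) = 0)
E(13)*(C(10, p) + g(11)) = -4*(10 + 0) = -4*10 = -40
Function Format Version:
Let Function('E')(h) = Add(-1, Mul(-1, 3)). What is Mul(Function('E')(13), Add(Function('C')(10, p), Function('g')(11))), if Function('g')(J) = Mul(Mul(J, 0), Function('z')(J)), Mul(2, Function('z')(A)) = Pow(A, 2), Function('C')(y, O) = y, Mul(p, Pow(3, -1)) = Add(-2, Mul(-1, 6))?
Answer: -40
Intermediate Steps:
p = -24 (p = Mul(3, Add(-2, Mul(-1, 6))) = Mul(3, Add(-2, -6)) = Mul(3, -8) = -24)
Function('z')(A) = Mul(Rational(1, 2), Pow(A, 2))
Function('E')(h) = -4 (Function('E')(h) = Add(-1, -3) = -4)
Function('g')(J) = 0 (Function('g')(J) = Mul(Mul(J, 0), Mul(Rational(1, 2), Pow(J, 2))) = Mul(0, Mul(Rational(1, 2), Pow(J, 2))) = 0)
Mul(Function('E')(13), Add(Function('C')(10, p), Function('g')(11))) = Mul(-4, Add(10, 0)) = Mul(-4, 10) = -40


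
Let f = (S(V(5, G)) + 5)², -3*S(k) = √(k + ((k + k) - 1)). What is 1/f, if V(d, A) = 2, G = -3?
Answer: 9/(15 - √5)² ≈ 0.055243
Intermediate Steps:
S(k) = -√(-1 + 3*k)/3 (S(k) = -√(k + ((k + k) - 1))/3 = -√(k + (2*k - 1))/3 = -√(k + (-1 + 2*k))/3 = -√(-1 + 3*k)/3)
f = (5 - √5/3)² (f = (-√(-1 + 3*2)/3 + 5)² = (-√(-1 + 6)/3 + 5)² = (-√5/3 + 5)² = (5 - √5/3)² ≈ 18.102)
1/f = 1/((15 - √5)²/9) = 9/(15 - √5)²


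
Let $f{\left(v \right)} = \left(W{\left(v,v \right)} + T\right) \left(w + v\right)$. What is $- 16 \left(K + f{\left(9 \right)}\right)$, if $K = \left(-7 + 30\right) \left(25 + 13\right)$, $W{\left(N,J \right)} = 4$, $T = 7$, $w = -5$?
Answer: $-14688$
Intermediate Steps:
$K = 874$ ($K = 23 \cdot 38 = 874$)
$f{\left(v \right)} = -55 + 11 v$ ($f{\left(v \right)} = \left(4 + 7\right) \left(-5 + v\right) = 11 \left(-5 + v\right) = -55 + 11 v$)
$- 16 \left(K + f{\left(9 \right)}\right) = - 16 \left(874 + \left(-55 + 11 \cdot 9\right)\right) = - 16 \left(874 + \left(-55 + 99\right)\right) = - 16 \left(874 + 44\right) = \left(-16\right) 918 = -14688$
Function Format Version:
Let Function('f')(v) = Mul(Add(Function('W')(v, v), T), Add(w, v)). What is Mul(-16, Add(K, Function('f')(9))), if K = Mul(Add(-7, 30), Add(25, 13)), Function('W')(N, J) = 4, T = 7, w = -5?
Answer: -14688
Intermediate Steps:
K = 874 (K = Mul(23, 38) = 874)
Function('f')(v) = Add(-55, Mul(11, v)) (Function('f')(v) = Mul(Add(4, 7), Add(-5, v)) = Mul(11, Add(-5, v)) = Add(-55, Mul(11, v)))
Mul(-16, Add(K, Function('f')(9))) = Mul(-16, Add(874, Add(-55, Mul(11, 9)))) = Mul(-16, Add(874, Add(-55, 99))) = Mul(-16, Add(874, 44)) = Mul(-16, 918) = -14688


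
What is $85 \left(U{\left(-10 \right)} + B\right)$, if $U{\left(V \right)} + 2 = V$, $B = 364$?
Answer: $29920$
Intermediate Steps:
$U{\left(V \right)} = -2 + V$
$85 \left(U{\left(-10 \right)} + B\right) = 85 \left(\left(-2 - 10\right) + 364\right) = 85 \left(-12 + 364\right) = 85 \cdot 352 = 29920$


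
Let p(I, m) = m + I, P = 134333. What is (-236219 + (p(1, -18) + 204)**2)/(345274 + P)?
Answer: -201250/479607 ≈ -0.41961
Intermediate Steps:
p(I, m) = I + m
(-236219 + (p(1, -18) + 204)**2)/(345274 + P) = (-236219 + ((1 - 18) + 204)**2)/(345274 + 134333) = (-236219 + (-17 + 204)**2)/479607 = (-236219 + 187**2)*(1/479607) = (-236219 + 34969)*(1/479607) = -201250*1/479607 = -201250/479607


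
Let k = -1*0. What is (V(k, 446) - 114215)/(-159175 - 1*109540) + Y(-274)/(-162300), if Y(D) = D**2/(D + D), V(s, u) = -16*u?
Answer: 3946416251/8722488900 ≈ 0.45244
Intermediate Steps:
k = 0
Y(D) = D/2 (Y(D) = D**2/((2*D)) = (1/(2*D))*D**2 = D/2)
(V(k, 446) - 114215)/(-159175 - 1*109540) + Y(-274)/(-162300) = (-16*446 - 114215)/(-159175 - 1*109540) + ((1/2)*(-274))/(-162300) = (-7136 - 114215)/(-159175 - 109540) - 137*(-1/162300) = -121351/(-268715) + 137/162300 = -121351*(-1/268715) + 137/162300 = 121351/268715 + 137/162300 = 3946416251/8722488900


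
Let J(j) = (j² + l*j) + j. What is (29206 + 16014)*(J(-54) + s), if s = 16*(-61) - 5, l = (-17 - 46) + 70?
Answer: 67965660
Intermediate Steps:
l = 7 (l = -63 + 70 = 7)
J(j) = j² + 8*j (J(j) = (j² + 7*j) + j = j² + 8*j)
s = -981 (s = -976 - 5 = -981)
(29206 + 16014)*(J(-54) + s) = (29206 + 16014)*(-54*(8 - 54) - 981) = 45220*(-54*(-46) - 981) = 45220*(2484 - 981) = 45220*1503 = 67965660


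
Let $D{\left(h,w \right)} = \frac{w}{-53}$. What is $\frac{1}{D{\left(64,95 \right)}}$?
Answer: $- \frac{53}{95} \approx -0.55789$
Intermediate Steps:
$D{\left(h,w \right)} = - \frac{w}{53}$ ($D{\left(h,w \right)} = w \left(- \frac{1}{53}\right) = - \frac{w}{53}$)
$\frac{1}{D{\left(64,95 \right)}} = \frac{1}{\left(- \frac{1}{53}\right) 95} = \frac{1}{- \frac{95}{53}} = - \frac{53}{95}$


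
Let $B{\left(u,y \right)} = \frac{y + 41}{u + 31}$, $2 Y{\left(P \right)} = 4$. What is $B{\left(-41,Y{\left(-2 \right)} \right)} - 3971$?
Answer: $- \frac{39753}{10} \approx -3975.3$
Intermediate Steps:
$Y{\left(P \right)} = 2$ ($Y{\left(P \right)} = \frac{1}{2} \cdot 4 = 2$)
$B{\left(u,y \right)} = \frac{41 + y}{31 + u}$
$B{\left(-41,Y{\left(-2 \right)} \right)} - 3971 = \frac{41 + 2}{31 - 41} - 3971 = \frac{1}{-10} \cdot 43 - 3971 = \left(- \frac{1}{10}\right) 43 - 3971 = - \frac{43}{10} - 3971 = - \frac{39753}{10}$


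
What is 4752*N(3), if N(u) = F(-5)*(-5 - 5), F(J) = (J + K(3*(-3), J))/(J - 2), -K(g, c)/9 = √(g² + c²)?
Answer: -237600/7 - 427680*√106/7 ≈ -6.6298e+5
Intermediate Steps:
K(g, c) = -9*√(c² + g²) (K(g, c) = -9*√(g² + c²) = -9*√(c² + g²))
F(J) = (J - 9*√(81 + J²))/(-2 + J) (F(J) = (J - 9*√(J² + (3*(-3))²))/(J - 2) = (J - 9*√(J² + (-9)²))/(-2 + J) = (J - 9*√(J² + 81))/(-2 + J) = (J - 9*√(81 + J²))/(-2 + J))
N(u) = -50/7 - 90*√106/7 (N(u) = ((-5 - 9*√(81 + (-5)²))/(-2 - 5))*(-5 - 5) = ((-5 - 9*√(81 + 25))/(-7))*(-10) = -(-5 - 9*√106)/7*(-10) = (5/7 + 9*√106/7)*(-10) = -50/7 - 90*√106/7)
4752*N(3) = 4752*(-50/7 - 90*√106/7) = -237600/7 - 427680*√106/7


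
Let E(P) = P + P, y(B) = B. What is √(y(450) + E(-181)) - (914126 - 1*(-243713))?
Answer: -1157839 + 2*√22 ≈ -1.1578e+6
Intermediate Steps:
E(P) = 2*P
√(y(450) + E(-181)) - (914126 - 1*(-243713)) = √(450 + 2*(-181)) - (914126 - 1*(-243713)) = √(450 - 362) - (914126 + 243713) = √88 - 1*1157839 = 2*√22 - 1157839 = -1157839 + 2*√22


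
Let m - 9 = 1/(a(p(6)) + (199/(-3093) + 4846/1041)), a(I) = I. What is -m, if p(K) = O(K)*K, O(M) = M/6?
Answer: -34458154/3788933 ≈ -9.0944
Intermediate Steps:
O(M) = M/6 (O(M) = M*(1/6) = M/6)
p(K) = K**2/6 (p(K) = (K/6)*K = K**2/6)
m = 34458154/3788933 (m = 9 + 1/((1/6)*6**2 + (199/(-3093) + 4846/1041)) = 9 + 1/((1/6)*36 + (199*(-1/3093) + 4846*(1/1041))) = 9 + 1/(6 + (-199/3093 + 4846/1041)) = 9 + 1/(6 + 1642391/357757) = 9 + 1/(3788933/357757) = 9 + 357757/3788933 = 34458154/3788933 ≈ 9.0944)
-m = -1*34458154/3788933 = -34458154/3788933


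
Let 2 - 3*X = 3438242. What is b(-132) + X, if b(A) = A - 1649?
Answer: -1147861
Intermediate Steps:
X = -1146080 (X = 2/3 - 1/3*3438242 = 2/3 - 3438242/3 = -1146080)
b(A) = -1649 + A
b(-132) + X = (-1649 - 132) - 1146080 = -1781 - 1146080 = -1147861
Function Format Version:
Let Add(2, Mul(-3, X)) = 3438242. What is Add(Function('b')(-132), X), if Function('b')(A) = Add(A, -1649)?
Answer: -1147861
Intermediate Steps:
X = -1146080 (X = Add(Rational(2, 3), Mul(Rational(-1, 3), 3438242)) = Add(Rational(2, 3), Rational(-3438242, 3)) = -1146080)
Function('b')(A) = Add(-1649, A)
Add(Function('b')(-132), X) = Add(Add(-1649, -132), -1146080) = Add(-1781, -1146080) = -1147861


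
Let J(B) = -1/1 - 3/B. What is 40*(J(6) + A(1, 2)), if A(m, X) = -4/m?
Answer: -220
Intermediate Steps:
J(B) = -1 - 3/B (J(B) = -1*1 - 3/B = -1 - 3/B)
40*(J(6) + A(1, 2)) = 40*((-3 - 1*6)/6 - 4/1) = 40*((-3 - 6)/6 - 4*1) = 40*((⅙)*(-9) - 4) = 40*(-3/2 - 4) = 40*(-11/2) = -220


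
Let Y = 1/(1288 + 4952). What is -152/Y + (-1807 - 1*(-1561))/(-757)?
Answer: -717999114/757 ≈ -9.4848e+5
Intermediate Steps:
Y = 1/6240 ≈ 0.00016026
-152/Y + (-1807 - 1*(-1561))/(-757) = -152/1/6240 + (-1807 - 1*(-1561))/(-757) = -152*6240 + (-1807 + 1561)*(-1/757) = -948480 - 246*(-1/757) = -948480 + 246/757 = -717999114/757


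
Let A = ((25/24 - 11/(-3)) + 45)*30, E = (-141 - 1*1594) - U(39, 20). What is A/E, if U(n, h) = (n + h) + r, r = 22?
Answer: -5965/7264 ≈ -0.82117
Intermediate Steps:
U(n, h) = 22 + h + n (U(n, h) = (n + h) + 22 = (h + n) + 22 = 22 + h + n)
E = -1816 (E = (-141 - 1*1594) - (22 + 20 + 39) = (-141 - 1594) - 1*81 = -1735 - 81 = -1816)
A = 5965/4 (A = ((25*(1/24) - 11*(-⅓)) + 45)*30 = ((25/24 + 11/3) + 45)*30 = (113/24 + 45)*30 = (1193/24)*30 = 5965/4 ≈ 1491.3)
A/E = (5965/4)/(-1816) = (5965/4)*(-1/1816) = -5965/7264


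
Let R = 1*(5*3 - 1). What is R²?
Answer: 196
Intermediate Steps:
R = 14 (R = 1*(15 - 1) = 1*14 = 14)
R² = 14² = 196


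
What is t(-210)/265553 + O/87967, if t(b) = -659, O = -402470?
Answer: -106935086163/23359900751 ≈ -4.5777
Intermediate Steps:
t(-210)/265553 + O/87967 = -659/265553 - 402470/87967 = -106935086163/23359900751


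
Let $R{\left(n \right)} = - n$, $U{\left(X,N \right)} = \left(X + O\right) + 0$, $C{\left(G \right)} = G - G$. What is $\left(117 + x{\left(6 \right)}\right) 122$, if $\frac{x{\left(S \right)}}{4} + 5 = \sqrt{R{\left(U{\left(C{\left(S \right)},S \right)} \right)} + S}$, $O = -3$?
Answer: $13298$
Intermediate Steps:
$C{\left(G \right)} = 0$
$U{\left(X,N \right)} = -3 + X$ ($U{\left(X,N \right)} = \left(X - 3\right) + 0 = \left(-3 + X\right) + 0 = -3 + X$)
$x{\left(S \right)} = -20 + 4 \sqrt{3 + S}$ ($x{\left(S \right)} = -20 + 4 \sqrt{- (-3 + 0) + S} = -20 + 4 \sqrt{\left(-1\right) \left(-3\right) + S} = -20 + 4 \sqrt{3 + S}$)
$\left(117 + x{\left(6 \right)}\right) 122 = \left(117 - \left(20 - 4 \sqrt{3 + 6}\right)\right) 122 = \left(117 - \left(20 - 4 \sqrt{9}\right)\right) 122 = \left(117 + \left(-20 + 4 \cdot 3\right)\right) 122 = \left(117 + \left(-20 + 12\right)\right) 122 = \left(117 - 8\right) 122 = 109 \cdot 122 = 13298$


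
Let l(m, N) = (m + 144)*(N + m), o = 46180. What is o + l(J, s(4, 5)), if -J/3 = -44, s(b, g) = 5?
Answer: 83992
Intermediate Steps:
J = 132 (J = -3*(-44) = 132)
l(m, N) = (144 + m)*(N + m)
o + l(J, s(4, 5)) = 46180 + (132² + 144*5 + 144*132 + 5*132) = 46180 + (17424 + 720 + 19008 + 660) = 46180 + 37812 = 83992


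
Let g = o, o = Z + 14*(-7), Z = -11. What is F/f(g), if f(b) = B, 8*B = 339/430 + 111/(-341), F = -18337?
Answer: -21510034480/67869 ≈ -3.1693e+5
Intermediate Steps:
o = -109 (o = -11 + 14*(-7) = -11 - 98 = -109)
g = -109
B = 67869/1173040 (B = (339/430 + 111/(-341))/8 = (339*(1/430) + 111*(-1/341))/8 = (339/430 - 111/341)/8 = (⅛)*(67869/146630) = 67869/1173040 ≈ 0.057857)
f(b) = 67869/1173040
F/f(g) = -18337/67869/1173040 = -18337*1173040/67869 = -21510034480/67869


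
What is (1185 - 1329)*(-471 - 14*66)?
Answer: 200880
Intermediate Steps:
(1185 - 1329)*(-471 - 14*66) = -144*(-471 - 924) = -144*(-1395) = 200880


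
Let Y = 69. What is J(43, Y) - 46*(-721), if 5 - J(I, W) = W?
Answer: 33102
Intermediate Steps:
J(I, W) = 5 - W
J(43, Y) - 46*(-721) = (5 - 1*69) - 46*(-721) = (5 - 69) + 33166 = -64 + 33166 = 33102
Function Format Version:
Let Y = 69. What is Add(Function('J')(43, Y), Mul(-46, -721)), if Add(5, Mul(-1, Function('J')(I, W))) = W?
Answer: 33102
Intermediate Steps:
Function('J')(I, W) = Add(5, Mul(-1, W))
Add(Function('J')(43, Y), Mul(-46, -721)) = Add(Add(5, Mul(-1, 69)), Mul(-46, -721)) = Add(Add(5, -69), 33166) = Add(-64, 33166) = 33102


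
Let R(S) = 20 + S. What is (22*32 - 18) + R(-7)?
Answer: 699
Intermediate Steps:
(22*32 - 18) + R(-7) = (22*32 - 18) + (20 - 7) = (704 - 18) + 13 = 686 + 13 = 699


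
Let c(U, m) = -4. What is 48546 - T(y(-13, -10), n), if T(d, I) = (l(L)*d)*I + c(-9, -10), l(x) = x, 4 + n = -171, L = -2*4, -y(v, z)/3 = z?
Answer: 6550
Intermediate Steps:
y(v, z) = -3*z
L = -8
n = -175 (n = -4 - 171 = -175)
T(d, I) = -4 - 8*I*d (T(d, I) = (-8*d)*I - 4 = -8*I*d - 4 = -4 - 8*I*d)
48546 - T(y(-13, -10), n) = 48546 - (-4 - 8*(-175)*(-3*(-10))) = 48546 - (-4 - 8*(-175)*30) = 48546 - (-4 + 42000) = 48546 - 1*41996 = 48546 - 41996 = 6550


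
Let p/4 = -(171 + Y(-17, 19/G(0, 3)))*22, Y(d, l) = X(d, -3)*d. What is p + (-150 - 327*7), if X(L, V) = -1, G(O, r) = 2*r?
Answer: -18983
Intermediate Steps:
Y(d, l) = -d
p = -16544 (p = 4*(-(171 - 1*(-17))*22) = 4*(-(171 + 17)*22) = 4*(-188*22) = 4*(-1*4136) = 4*(-4136) = -16544)
p + (-150 - 327*7) = -16544 + (-150 - 327*7) = -16544 + (-150 - 2289) = -16544 - 2439 = -18983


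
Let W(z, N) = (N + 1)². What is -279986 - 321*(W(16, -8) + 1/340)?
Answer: -100543421/340 ≈ -2.9572e+5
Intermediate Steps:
W(z, N) = (1 + N)²
-279986 - 321*(W(16, -8) + 1/340) = -279986 - 321*((1 - 8)² + 1/340) = -279986 - 321*((-7)² + 1/340) = -279986 - 321*(49 + 1/340) = -279986 - 321*16661/340 = -279986 - 5348181/340 = -100543421/340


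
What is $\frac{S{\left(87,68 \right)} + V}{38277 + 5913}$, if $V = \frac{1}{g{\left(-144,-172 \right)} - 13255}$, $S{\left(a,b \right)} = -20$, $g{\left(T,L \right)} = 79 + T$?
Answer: $- \frac{266401}{588610800} \approx -0.00045259$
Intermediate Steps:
$V = - \frac{1}{13320}$ ($V = \frac{1}{\left(79 - 144\right) - 13255} = \frac{1}{-65 - 13255} = \frac{1}{-13320} = - \frac{1}{13320} \approx -7.5075 \cdot 10^{-5}$)
$\frac{S{\left(87,68 \right)} + V}{38277 + 5913} = \frac{-20 - \frac{1}{13320}}{38277 + 5913} = - \frac{266401}{13320 \cdot 44190} = \left(- \frac{266401}{13320}\right) \frac{1}{44190} = - \frac{266401}{588610800}$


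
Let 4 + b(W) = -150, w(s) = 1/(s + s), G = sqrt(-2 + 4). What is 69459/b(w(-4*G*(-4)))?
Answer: -69459/154 ≈ -451.03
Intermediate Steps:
G = sqrt(2) ≈ 1.4142
w(s) = 1/(2*s)
b(W) = -154 (b(W) = -4 - 150 = -154)
69459/b(w(-4*G*(-4))) = 69459/(-154) = 69459*(-1/154) = -69459/154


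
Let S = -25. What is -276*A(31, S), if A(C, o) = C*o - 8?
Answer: 216108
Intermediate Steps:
A(C, o) = -8 + C*o
-276*A(31, S) = -276*(-8 + 31*(-25)) = -276*(-8 - 775) = -276*(-783) = 216108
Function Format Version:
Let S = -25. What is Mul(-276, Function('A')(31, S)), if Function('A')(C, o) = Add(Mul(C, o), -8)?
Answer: 216108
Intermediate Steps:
Function('A')(C, o) = Add(-8, Mul(C, o))
Mul(-276, Function('A')(31, S)) = Mul(-276, Add(-8, Mul(31, -25))) = Mul(-276, Add(-8, -775)) = Mul(-276, -783) = 216108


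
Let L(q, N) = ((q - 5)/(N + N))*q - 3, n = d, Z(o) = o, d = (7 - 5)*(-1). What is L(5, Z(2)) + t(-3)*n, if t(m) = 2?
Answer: -7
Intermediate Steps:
d = -2 (d = 2*(-1) = -2)
n = -2
L(q, N) = -3 + q*(-5 + q)/(2*N) (L(q, N) = ((-5 + q)/((2*N)))*q - 3 = ((-5 + q)*(1/(2*N)))*q - 3 = ((-5 + q)/(2*N))*q - 3 = q*(-5 + q)/(2*N) - 3 = -3 + q*(-5 + q)/(2*N))
L(5, Z(2)) + t(-3)*n = (1/2)*(5**2 - 6*2 - 5*5)/2 + 2*(-2) = (1/2)*(1/2)*(25 - 12 - 25) - 4 = (1/2)*(1/2)*(-12) - 4 = -3 - 4 = -7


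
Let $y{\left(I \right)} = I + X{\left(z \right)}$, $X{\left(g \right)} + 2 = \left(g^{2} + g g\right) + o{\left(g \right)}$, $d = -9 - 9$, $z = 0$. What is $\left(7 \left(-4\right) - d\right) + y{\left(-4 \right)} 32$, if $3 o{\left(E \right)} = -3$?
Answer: $-234$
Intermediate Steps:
$o{\left(E \right)} = -1$ ($o{\left(E \right)} = \frac{1}{3} \left(-3\right) = -1$)
$d = -18$
$X{\left(g \right)} = -3 + 2 g^{2}$ ($X{\left(g \right)} = -2 - \left(1 - g^{2} - g g\right) = -2 + \left(\left(g^{2} + g^{2}\right) - 1\right) = -2 + \left(2 g^{2} - 1\right) = -2 + \left(-1 + 2 g^{2}\right) = -3 + 2 g^{2}$)
$y{\left(I \right)} = -3 + I$ ($y{\left(I \right)} = I - \left(3 - 2 \cdot 0^{2}\right) = I + \left(-3 + 2 \cdot 0\right) = I + \left(-3 + 0\right) = I - 3 = -3 + I$)
$\left(7 \left(-4\right) - d\right) + y{\left(-4 \right)} 32 = \left(7 \left(-4\right) - -18\right) + \left(-3 - 4\right) 32 = \left(-28 + 18\right) - 224 = -10 - 224 = -234$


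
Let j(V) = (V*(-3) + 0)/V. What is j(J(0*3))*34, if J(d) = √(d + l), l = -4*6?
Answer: -102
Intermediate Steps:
l = -24
J(d) = √(-24 + d) (J(d) = √(d - 24) = √(-24 + d))
j(V) = -3 (j(V) = (-3*V + 0)/V = (-3*V)/V = -3)
j(J(0*3))*34 = -3*34 = -102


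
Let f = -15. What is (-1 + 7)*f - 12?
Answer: -102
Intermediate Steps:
(-1 + 7)*f - 12 = (-1 + 7)*(-15) - 12 = 6*(-15) - 12 = -90 - 12 = -102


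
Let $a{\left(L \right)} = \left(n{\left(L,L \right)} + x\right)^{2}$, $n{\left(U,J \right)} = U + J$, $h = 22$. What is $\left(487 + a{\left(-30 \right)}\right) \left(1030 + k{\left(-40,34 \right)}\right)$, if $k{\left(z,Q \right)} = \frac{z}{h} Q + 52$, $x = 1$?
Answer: $\frac{44528896}{11} \approx 4.0481 \cdot 10^{6}$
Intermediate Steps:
$n{\left(U,J \right)} = J + U$
$k{\left(z,Q \right)} = 52 + \frac{Q z}{22}$ ($k{\left(z,Q \right)} = \frac{z}{22} Q + 52 = \frac{Q z}{22} + 52 = 52 + \frac{Q z}{22}$)
$a{\left(L \right)} = \left(1 + 2 L\right)^{2}$ ($a{\left(L \right)} = \left(\left(L + L\right) + 1\right)^{2} = \left(2 L + 1\right)^{2} = \left(1 + 2 L\right)^{2}$)
$\left(487 + a{\left(-30 \right)}\right) \left(1030 + k{\left(-40,34 \right)}\right) = \left(487 + \left(1 + 2 \left(-30\right)\right)^{2}\right) \left(1030 + \left(52 + \frac{1}{22} \cdot 34 \left(-40\right)\right)\right) = \left(487 + \left(1 - 60\right)^{2}\right) \left(1030 + \left(52 - \frac{680}{11}\right)\right) = \left(487 + \left(-59\right)^{2}\right) \left(1030 - \frac{108}{11}\right) = \left(487 + 3481\right) \frac{11222}{11} = 3968 \cdot \frac{11222}{11} = \frac{44528896}{11}$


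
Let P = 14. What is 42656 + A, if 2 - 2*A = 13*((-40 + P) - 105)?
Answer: 87017/2 ≈ 43509.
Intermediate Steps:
A = 1705/2 (A = 1 - 13*((-40 + 14) - 105)/2 = 1 - 13*(-26 - 105)/2 = 1 - 13*(-131)/2 = 1 - ½*(-1703) = 1 + 1703/2 = 1705/2 ≈ 852.50)
42656 + A = 42656 + 1705/2 = 87017/2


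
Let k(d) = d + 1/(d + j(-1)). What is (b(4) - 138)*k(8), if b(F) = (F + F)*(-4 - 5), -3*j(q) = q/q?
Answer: -39270/23 ≈ -1707.4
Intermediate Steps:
j(q) = -⅓ (j(q) = -q/(3*q) = -⅓*1 = -⅓)
b(F) = -18*F (b(F) = (2*F)*(-9) = -18*F)
k(d) = d + 1/(-⅓ + d) (k(d) = d + 1/(d - ⅓) = d + 1/(-⅓ + d))
(b(4) - 138)*k(8) = (-18*4 - 138)*((3 - 1*8 + 3*8²)/(-1 + 3*8)) = (-72 - 138)*((3 - 8 + 3*64)/(-1 + 24)) = -210*(3 - 8 + 192)/23 = -210*187/23 = -39270/23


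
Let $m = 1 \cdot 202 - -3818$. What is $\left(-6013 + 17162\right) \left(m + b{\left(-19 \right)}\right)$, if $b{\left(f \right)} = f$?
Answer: $44607149$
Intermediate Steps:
$m = 4020$ ($m = 202 + 3818 = 4020$)
$\left(-6013 + 17162\right) \left(m + b{\left(-19 \right)}\right) = \left(-6013 + 17162\right) \left(4020 - 19\right) = 11149 \cdot 4001 = 44607149$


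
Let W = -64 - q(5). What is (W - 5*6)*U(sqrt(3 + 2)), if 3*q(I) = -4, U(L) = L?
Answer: -278*sqrt(5)/3 ≈ -207.21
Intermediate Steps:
q(I) = -4/3 (q(I) = (1/3)*(-4) = -4/3)
W = -188/3 (W = -64 - 1*(-4/3) = -64 + 4/3 = -188/3 ≈ -62.667)
(W - 5*6)*U(sqrt(3 + 2)) = (-188/3 - 5*6)*sqrt(3 + 2) = (-188/3 - 30)*sqrt(5) = -278*sqrt(5)/3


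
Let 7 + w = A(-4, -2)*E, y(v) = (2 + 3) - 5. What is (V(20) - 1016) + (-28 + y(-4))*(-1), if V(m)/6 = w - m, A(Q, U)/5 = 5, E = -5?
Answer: -1900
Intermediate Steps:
A(Q, U) = 25 (A(Q, U) = 5*5 = 25)
y(v) = 0 (y(v) = 5 - 5 = 0)
w = -132 (w = -7 + 25*(-5) = -7 - 125 = -132)
V(m) = -792 - 6*m (V(m) = 6*(-132 - m) = -792 - 6*m)
(V(20) - 1016) + (-28 + y(-4))*(-1) = ((-792 - 6*20) - 1016) + (-28 + 0)*(-1) = ((-792 - 120) - 1016) - 28*(-1) = (-912 - 1016) + 28 = -1928 + 28 = -1900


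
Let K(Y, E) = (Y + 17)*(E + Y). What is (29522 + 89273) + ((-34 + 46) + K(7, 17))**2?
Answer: 464539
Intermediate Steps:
K(Y, E) = (17 + Y)*(E + Y)
(29522 + 89273) + ((-34 + 46) + K(7, 17))**2 = (29522 + 89273) + ((-34 + 46) + (7**2 + 17*17 + 17*7 + 17*7))**2 = 118795 + (12 + (49 + 289 + 119 + 119))**2 = 118795 + (12 + 576)**2 = 118795 + 588**2 = 118795 + 345744 = 464539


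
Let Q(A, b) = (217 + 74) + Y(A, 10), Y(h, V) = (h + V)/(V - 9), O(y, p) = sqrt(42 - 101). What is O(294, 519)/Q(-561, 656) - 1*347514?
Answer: -347514 - I*sqrt(59)/260 ≈ -3.4751e+5 - 0.029543*I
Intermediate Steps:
O(y, p) = I*sqrt(59) (O(y, p) = sqrt(-59) = I*sqrt(59))
Y(h, V) = (V + h)/(-9 + V)
Q(A, b) = 301 + A (Q(A, b) = (217 + 74) + (10 + A)/(-9 + 10) = 291 + (10 + A)/1 = 291 + 1*(10 + A) = 291 + (10 + A) = 301 + A)
O(294, 519)/Q(-561, 656) - 1*347514 = (I*sqrt(59))/(301 - 561) - 1*347514 = (I*sqrt(59))/(-260) - 347514 = (I*sqrt(59))*(-1/260) - 347514 = -I*sqrt(59)/260 - 347514 = -347514 - I*sqrt(59)/260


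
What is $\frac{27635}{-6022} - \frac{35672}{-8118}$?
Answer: $- \frac{4762073}{24443298} \approx -0.19482$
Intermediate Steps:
$\frac{27635}{-6022} - \frac{35672}{-8118} = 27635 \left(- \frac{1}{6022}\right) - - \frac{17836}{4059} = - \frac{27635}{6022} + \frac{17836}{4059} = - \frac{4762073}{24443298}$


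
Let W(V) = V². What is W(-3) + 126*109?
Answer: 13743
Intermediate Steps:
W(-3) + 126*109 = (-3)² + 126*109 = 9 + 13734 = 13743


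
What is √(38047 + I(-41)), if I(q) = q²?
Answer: 4*√2483 ≈ 199.32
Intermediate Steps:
√(38047 + I(-41)) = √(38047 + (-41)²) = √(38047 + 1681) = √39728 = 4*√2483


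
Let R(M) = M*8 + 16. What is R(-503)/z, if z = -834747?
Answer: 1336/278249 ≈ 0.0048015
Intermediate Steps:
R(M) = 16 + 8*M (R(M) = 8*M + 16 = 16 + 8*M)
R(-503)/z = (16 + 8*(-503))/(-834747) = (16 - 4024)*(-1/834747) = -4008*(-1/834747) = 1336/278249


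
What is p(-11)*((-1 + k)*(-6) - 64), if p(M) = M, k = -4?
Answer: 374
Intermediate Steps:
p(-11)*((-1 + k)*(-6) - 64) = -11*((-1 - 4)*(-6) - 64) = -11*(-5*(-6) - 64) = -11*(30 - 64) = -11*(-34) = 374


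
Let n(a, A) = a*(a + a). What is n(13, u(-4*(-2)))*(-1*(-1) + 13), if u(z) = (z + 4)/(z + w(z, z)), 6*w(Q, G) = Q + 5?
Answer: 4732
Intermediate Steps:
w(Q, G) = ⅚ + Q/6 (w(Q, G) = (Q + 5)/6 = (5 + Q)/6 = ⅚ + Q/6)
u(z) = (4 + z)/(⅚ + 7*z/6) (u(z) = (z + 4)/(z + (⅚ + z/6)) = (4 + z)/(⅚ + 7*z/6))
n(a, A) = 2*a² (n(a, A) = a*(2*a) = 2*a²)
n(13, u(-4*(-2)))*(-1*(-1) + 13) = (2*13²)*(-1*(-1) + 13) = (2*169)*(1 + 13) = 338*14 = 4732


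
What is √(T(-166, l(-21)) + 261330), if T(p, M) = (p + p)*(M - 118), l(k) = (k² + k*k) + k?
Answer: √14654 ≈ 121.05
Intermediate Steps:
l(k) = k + 2*k² (l(k) = (k² + k²) + k = 2*k² + k = k + 2*k²)
T(p, M) = 2*p*(-118 + M) (T(p, M) = (2*p)*(-118 + M) = 2*p*(-118 + M))
√(T(-166, l(-21)) + 261330) = √(2*(-166)*(-118 - 21*(1 + 2*(-21))) + 261330) = √(2*(-166)*(-118 - 21*(1 - 42)) + 261330) = √(2*(-166)*(-118 - 21*(-41)) + 261330) = √(2*(-166)*(-118 + 861) + 261330) = √(2*(-166)*743 + 261330) = √(-246676 + 261330) = √14654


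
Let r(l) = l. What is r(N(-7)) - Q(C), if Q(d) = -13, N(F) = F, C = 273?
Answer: 6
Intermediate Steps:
r(N(-7)) - Q(C) = -7 - 1*(-13) = -7 + 13 = 6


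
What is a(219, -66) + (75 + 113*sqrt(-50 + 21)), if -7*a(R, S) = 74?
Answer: 451/7 + 113*I*sqrt(29) ≈ 64.429 + 608.52*I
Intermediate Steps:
a(R, S) = -74/7 (a(R, S) = -1/7*74 = -74/7)
a(219, -66) + (75 + 113*sqrt(-50 + 21)) = -74/7 + (75 + 113*sqrt(-50 + 21)) = -74/7 + (75 + 113*sqrt(-29)) = -74/7 + (75 + 113*(I*sqrt(29))) = -74/7 + (75 + 113*I*sqrt(29)) = 451/7 + 113*I*sqrt(29)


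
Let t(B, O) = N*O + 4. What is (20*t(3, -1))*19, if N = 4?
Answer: 0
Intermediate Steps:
t(B, O) = 4 + 4*O (t(B, O) = 4*O + 4 = 4 + 4*O)
(20*t(3, -1))*19 = (20*(4 + 4*(-1)))*19 = (20*(4 - 4))*19 = (20*0)*19 = 0*19 = 0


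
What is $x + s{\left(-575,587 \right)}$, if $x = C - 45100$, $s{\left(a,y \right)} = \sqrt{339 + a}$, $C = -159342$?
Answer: $-204442 + 2 i \sqrt{59} \approx -2.0444 \cdot 10^{5} + 15.362 i$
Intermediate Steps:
$x = -204442$ ($x = -159342 - 45100 = -204442$)
$x + s{\left(-575,587 \right)} = -204442 + \sqrt{339 - 575} = -204442 + \sqrt{-236} = -204442 + 2 i \sqrt{59}$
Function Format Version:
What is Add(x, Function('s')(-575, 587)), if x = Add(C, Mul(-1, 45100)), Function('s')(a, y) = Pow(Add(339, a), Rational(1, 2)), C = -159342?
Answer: Add(-204442, Mul(2, I, Pow(59, Rational(1, 2)))) ≈ Add(-2.0444e+5, Mul(15.362, I))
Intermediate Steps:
x = -204442 (x = Add(-159342, Mul(-1, 45100)) = Add(-159342, -45100) = -204442)
Add(x, Function('s')(-575, 587)) = Add(-204442, Pow(Add(339, -575), Rational(1, 2))) = Add(-204442, Pow(-236, Rational(1, 2))) = Add(-204442, Mul(2, I, Pow(59, Rational(1, 2))))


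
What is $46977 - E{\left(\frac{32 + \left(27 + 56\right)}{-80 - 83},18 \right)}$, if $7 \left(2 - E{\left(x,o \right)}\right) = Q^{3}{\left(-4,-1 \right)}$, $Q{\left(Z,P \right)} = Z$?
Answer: $\frac{328761}{7} \approx 46966.0$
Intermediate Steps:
$E{\left(x,o \right)} = \frac{78}{7}$ ($E{\left(x,o \right)} = 2 - \frac{\left(-4\right)^{3}}{7} = 2 - - \frac{64}{7} = 2 + \frac{64}{7} = \frac{78}{7}$)
$46977 - E{\left(\frac{32 + \left(27 + 56\right)}{-80 - 83},18 \right)} = 46977 - \frac{78}{7} = \frac{328761}{7}$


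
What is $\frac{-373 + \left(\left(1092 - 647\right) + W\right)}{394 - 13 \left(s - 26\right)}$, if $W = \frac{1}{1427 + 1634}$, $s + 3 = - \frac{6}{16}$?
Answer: $\frac{1763144}{18999627} \approx 0.092799$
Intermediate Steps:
$s = - \frac{27}{8}$ ($s = -3 - \frac{6}{16} = -3 - \frac{3}{8} = - \frac{27}{8} \approx -3.375$)
$W = \frac{1}{3061} \approx 0.00032669$
$\frac{-373 + \left(\left(1092 - 647\right) + W\right)}{394 - 13 \left(s - 26\right)} = \frac{-373 + \left(\left(1092 - 647\right) + \frac{1}{3061}\right)}{394 - 13 \left(- \frac{27}{8} - 26\right)} = \frac{-373 + \left(445 + \frac{1}{3061}\right)}{394 - - \frac{3055}{8}} = \frac{-373 + \frac{1362146}{3061}}{394 + \frac{3055}{8}} = \frac{220393}{3061 \cdot \frac{6207}{8}} = \frac{220393}{3061} \cdot \frac{8}{6207} = \frac{1763144}{18999627}$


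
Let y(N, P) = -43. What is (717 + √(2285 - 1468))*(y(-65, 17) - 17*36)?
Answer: -469635 - 655*√817 ≈ -4.8836e+5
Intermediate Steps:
(717 + √(2285 - 1468))*(y(-65, 17) - 17*36) = (717 + √(2285 - 1468))*(-43 - 17*36) = (717 + √817)*(-43 - 612) = (717 + √817)*(-655) = -469635 - 655*√817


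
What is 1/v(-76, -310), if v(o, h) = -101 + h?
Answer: -1/411 ≈ -0.0024331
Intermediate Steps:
1/v(-76, -310) = 1/(-101 - 310) = 1/(-411) = -1/411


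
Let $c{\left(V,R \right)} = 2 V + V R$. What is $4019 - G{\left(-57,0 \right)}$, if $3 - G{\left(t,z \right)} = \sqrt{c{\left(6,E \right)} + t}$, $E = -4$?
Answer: $4016 + i \sqrt{69} \approx 4016.0 + 8.3066 i$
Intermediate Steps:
$c{\left(V,R \right)} = 2 V + R V$
$G{\left(t,z \right)} = 3 - \sqrt{-12 + t}$ ($G{\left(t,z \right)} = 3 - \sqrt{6 \left(2 - 4\right) + t} = 3 - \sqrt{6 \left(-2\right) + t} = 3 - \sqrt{-12 + t}$)
$4019 - G{\left(-57,0 \right)} = 4019 - \left(3 - \sqrt{-12 - 57}\right) = 4019 - \left(3 - \sqrt{-69}\right) = 4019 - \left(3 - i \sqrt{69}\right) = 4016 + i \sqrt{69}$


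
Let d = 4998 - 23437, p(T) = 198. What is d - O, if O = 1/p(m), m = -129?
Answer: -3650923/198 ≈ -18439.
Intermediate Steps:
O = 1/198 ≈ 0.0050505
d = -18439
d - O = -18439 - 1*1/198 = -18439 - 1/198 = -3650923/198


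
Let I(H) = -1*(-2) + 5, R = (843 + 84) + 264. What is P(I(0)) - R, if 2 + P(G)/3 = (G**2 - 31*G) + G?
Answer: -1680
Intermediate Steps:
R = 1191 (R = 927 + 264 = 1191)
I(H) = 7 (I(H) = 2 + 5 = 7)
P(G) = -6 - 90*G + 3*G**2 (P(G) = -6 + 3*((G**2 - 31*G) + G) = -6 + 3*(G**2 - 30*G) = -6 + (-90*G + 3*G**2) = -6 - 90*G + 3*G**2)
P(I(0)) - R = (-6 - 90*7 + 3*7**2) - 1*1191 = (-6 - 630 + 3*49) - 1191 = (-6 - 630 + 147) - 1191 = -489 - 1191 = -1680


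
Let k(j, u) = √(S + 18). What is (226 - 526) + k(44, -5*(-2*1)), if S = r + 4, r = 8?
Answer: -300 + √30 ≈ -294.52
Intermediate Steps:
S = 12 (S = 8 + 4 = 12)
k(j, u) = √30 (k(j, u) = √(12 + 18) = √30)
(226 - 526) + k(44, -5*(-2*1)) = (226 - 526) + √30 = -300 + √30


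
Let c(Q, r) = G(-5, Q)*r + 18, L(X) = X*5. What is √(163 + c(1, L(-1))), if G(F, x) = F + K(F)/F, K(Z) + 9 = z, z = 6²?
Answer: √233 ≈ 15.264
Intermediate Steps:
z = 36
K(Z) = 27 (K(Z) = -9 + 36 = 27)
G(F, x) = F + 27/F
L(X) = 5*X
c(Q, r) = 18 - 52*r/5 (c(Q, r) = (-5 + 27/(-5))*r + 18 = (-5 + 27*(-⅕))*r + 18 = (-5 - 27/5)*r + 18 = -52*r/5 + 18 = 18 - 52*r/5)
√(163 + c(1, L(-1))) = √(163 + (18 - 52*(-1))) = √(163 + (18 - 52/5*(-5))) = √(163 + (18 + 52)) = √(163 + 70) = √233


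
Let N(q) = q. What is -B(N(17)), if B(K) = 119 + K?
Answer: -136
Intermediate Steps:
-B(N(17)) = -(119 + 17) = -1*136 = -136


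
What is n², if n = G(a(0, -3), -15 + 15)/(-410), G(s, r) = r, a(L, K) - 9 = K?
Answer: 0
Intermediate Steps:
a(L, K) = 9 + K
n = 0 (n = (-15 + 15)/(-410) = 0*(-1/410) = 0)
n² = 0² = 0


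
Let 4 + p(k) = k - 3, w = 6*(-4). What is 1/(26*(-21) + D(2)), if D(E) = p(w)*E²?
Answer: -1/670 ≈ -0.0014925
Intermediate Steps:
w = -24
p(k) = -7 + k (p(k) = -4 + (k - 3) = -4 + (-3 + k) = -7 + k)
D(E) = -31*E² (D(E) = (-7 - 24)*E² = -31*E²)
1/(26*(-21) + D(2)) = 1/(26*(-21) - 31*2²) = 1/(-546 - 31*4) = 1/(-546 - 124) = 1/(-670) = -1/670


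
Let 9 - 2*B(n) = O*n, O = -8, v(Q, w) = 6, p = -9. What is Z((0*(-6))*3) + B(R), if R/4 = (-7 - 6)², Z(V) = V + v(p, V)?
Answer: 5429/2 ≈ 2714.5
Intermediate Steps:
Z(V) = 6 + V (Z(V) = V + 6 = 6 + V)
R = 676 (R = 4*(-7 - 6)² = 4*(-13)² = 4*169 = 676)
B(n) = 9/2 + 4*n (B(n) = 9/2 - (-4)*n = 9/2 + 4*n)
Z((0*(-6))*3) + B(R) = (6 + (0*(-6))*3) + (9/2 + 4*676) = (6 + 0*3) + (9/2 + 2704) = (6 + 0) + 5417/2 = 6 + 5417/2 = 5429/2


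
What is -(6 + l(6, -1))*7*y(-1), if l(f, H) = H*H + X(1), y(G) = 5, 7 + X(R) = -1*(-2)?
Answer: -70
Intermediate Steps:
X(R) = -5 (X(R) = -7 - 1*(-2) = -7 + 2 = -5)
l(f, H) = -5 + H² (l(f, H) = H*H - 5 = H² - 5 = -5 + H²)
-(6 + l(6, -1))*7*y(-1) = -(6 + (-5 + (-1)²))*7*5 = -(6 + (-5 + 1))*7*5 = -(6 - 4)*7*5 = -2*7*5 = -14*5 = -1*70 = -70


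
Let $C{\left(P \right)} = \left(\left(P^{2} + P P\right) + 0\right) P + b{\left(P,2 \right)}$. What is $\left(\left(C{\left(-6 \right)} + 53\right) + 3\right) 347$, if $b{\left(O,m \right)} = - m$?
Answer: $-131166$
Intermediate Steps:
$C{\left(P \right)} = -2 + 2 P^{3}$ ($C{\left(P \right)} = \left(\left(P^{2} + P P\right) + 0\right) P - 2 = \left(\left(P^{2} + P^{2}\right) + 0\right) P - 2 = \left(2 P^{2} + 0\right) P - 2 = 2 P^{2} P - 2 = 2 P^{3} - 2 = -2 + 2 P^{3}$)
$\left(\left(C{\left(-6 \right)} + 53\right) + 3\right) 347 = \left(\left(\left(-2 + 2 \left(-6\right)^{3}\right) + 53\right) + 3\right) 347 = \left(\left(\left(-2 + 2 \left(-216\right)\right) + 53\right) + 3\right) 347 = \left(\left(\left(-2 - 432\right) + 53\right) + 3\right) 347 = \left(\left(-434 + 53\right) + 3\right) 347 = \left(-381 + 3\right) 347 = \left(-378\right) 347 = -131166$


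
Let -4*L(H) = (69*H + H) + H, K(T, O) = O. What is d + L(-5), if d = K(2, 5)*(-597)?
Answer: -11585/4 ≈ -2896.3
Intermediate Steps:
L(H) = -71*H/4 (L(H) = -((69*H + H) + H)/4 = -(70*H + H)/4 = -71*H/4)
d = -2985 (d = 5*(-597) = -2985)
d + L(-5) = -2985 - 71/4*(-5) = -2985 + 355/4 = -11585/4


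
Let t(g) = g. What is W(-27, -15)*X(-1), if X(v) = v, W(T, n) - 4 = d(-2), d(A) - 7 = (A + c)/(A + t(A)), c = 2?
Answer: -11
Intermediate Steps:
d(A) = 7 + (2 + A)/(2*A) (d(A) = 7 + (A + 2)/(A + A) = 7 + (2 + A)/((2*A)) = 7 + (2 + A)*(1/(2*A)) = 7 + (2 + A)/(2*A))
W(T, n) = 11 (W(T, n) = 4 + (15/2 + 1/(-2)) = 4 + (15/2 - ½) = 4 + 7 = 11)
W(-27, -15)*X(-1) = 11*(-1) = -11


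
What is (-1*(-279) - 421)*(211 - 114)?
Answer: -13774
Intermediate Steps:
(-1*(-279) - 421)*(211 - 114) = (279 - 421)*97 = -142*97 = -13774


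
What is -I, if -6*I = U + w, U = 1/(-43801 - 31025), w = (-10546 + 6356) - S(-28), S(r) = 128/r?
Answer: -2192252155/3142692 ≈ -697.57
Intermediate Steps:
w = -29298/7 (w = (-10546 + 6356) - 128/(-28) = -4190 - 128*(-1)/28 = -4190 - 1*(-32/7) = -4190 + 32/7 = -29298/7 ≈ -4185.4)
U = -1/74826 (U = 1/(-74826) = -1/74826 ≈ -1.3364e-5)
I = 2192252155/3142692 (I = -(-1/74826 - 29298/7)/6 = -1/6*(-2192252155/523782) = 2192252155/3142692 ≈ 697.57)
-I = -1*2192252155/3142692 = -2192252155/3142692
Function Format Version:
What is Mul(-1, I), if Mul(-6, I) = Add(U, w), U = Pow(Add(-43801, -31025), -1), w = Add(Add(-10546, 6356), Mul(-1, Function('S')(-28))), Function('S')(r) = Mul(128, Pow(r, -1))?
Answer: Rational(-2192252155, 3142692) ≈ -697.57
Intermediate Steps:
w = Rational(-29298, 7) (w = Add(Add(-10546, 6356), Mul(-1, Mul(128, Pow(-28, -1)))) = Add(-4190, Mul(-1, Mul(128, Rational(-1, 28)))) = Add(-4190, Mul(-1, Rational(-32, 7))) = Add(-4190, Rational(32, 7)) = Rational(-29298, 7) ≈ -4185.4)
U = Rational(-1, 74826) (U = Pow(-74826, -1) = Rational(-1, 74826) ≈ -1.3364e-5)
I = Rational(2192252155, 3142692) (I = Mul(Rational(-1, 6), Add(Rational(-1, 74826), Rational(-29298, 7))) = Mul(Rational(-1, 6), Rational(-2192252155, 523782)) = Rational(2192252155, 3142692) ≈ 697.57)
Mul(-1, I) = Mul(-1, Rational(2192252155, 3142692)) = Rational(-2192252155, 3142692)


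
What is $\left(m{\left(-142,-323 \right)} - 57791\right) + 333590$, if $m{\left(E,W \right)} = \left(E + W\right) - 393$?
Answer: $274941$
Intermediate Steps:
$m{\left(E,W \right)} = -393 + E + W$
$\left(m{\left(-142,-323 \right)} - 57791\right) + 333590 = \left(\left(-393 - 142 - 323\right) - 57791\right) + 333590 = \left(-858 - 57791\right) + 333590 = -58649 + 333590 = 274941$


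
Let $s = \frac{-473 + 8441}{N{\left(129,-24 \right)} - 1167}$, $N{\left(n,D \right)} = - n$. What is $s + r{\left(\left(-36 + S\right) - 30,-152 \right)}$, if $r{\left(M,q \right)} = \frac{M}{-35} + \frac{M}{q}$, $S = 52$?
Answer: $- \frac{58031}{10260} \approx -5.656$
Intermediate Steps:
$r{\left(M,q \right)} = - \frac{M}{35} + \frac{M}{q}$ ($r{\left(M,q \right)} = M \left(- \frac{1}{35}\right) + \frac{M}{q} = - \frac{M}{35} + \frac{M}{q}$)
$s = - \frac{166}{27}$ ($s = \frac{-473 + 8441}{\left(-1\right) 129 - 1167} = \frac{7968}{-129 - 1167} = \frac{7968}{-1296} = 7968 \left(- \frac{1}{1296}\right) = - \frac{166}{27} \approx -6.1481$)
$s + r{\left(\left(-36 + S\right) - 30,-152 \right)} = - \frac{166}{27} - \left(\frac{\left(-36 + 52\right) - 30}{35} - \frac{\left(-36 + 52\right) - 30}{-152}\right) = - \frac{166}{27} - \left(\frac{16 - 30}{35} - \left(16 - 30\right) \left(- \frac{1}{152}\right)\right) = - \frac{166}{27} - - \frac{187}{380} = - \frac{166}{27} + \left(\frac{2}{5} + \frac{7}{76}\right) = - \frac{166}{27} + \frac{187}{380} = - \frac{58031}{10260}$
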